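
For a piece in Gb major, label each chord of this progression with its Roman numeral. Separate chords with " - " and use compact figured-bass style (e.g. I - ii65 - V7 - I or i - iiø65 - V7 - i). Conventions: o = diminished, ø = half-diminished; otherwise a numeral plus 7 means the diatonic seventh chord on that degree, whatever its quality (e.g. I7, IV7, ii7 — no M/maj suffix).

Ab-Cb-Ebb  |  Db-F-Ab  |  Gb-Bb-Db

iio - V - I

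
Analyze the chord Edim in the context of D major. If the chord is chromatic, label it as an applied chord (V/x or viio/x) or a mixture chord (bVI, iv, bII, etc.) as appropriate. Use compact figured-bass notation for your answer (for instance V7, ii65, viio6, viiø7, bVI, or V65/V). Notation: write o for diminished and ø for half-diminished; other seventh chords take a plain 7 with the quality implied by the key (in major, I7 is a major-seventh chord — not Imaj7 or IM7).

The pitches E-G-Bb form a diminished triad rooted on E.
E is the second degree of D major. This is the diminished supertonic triad, borrowed from the parallel minor.

iio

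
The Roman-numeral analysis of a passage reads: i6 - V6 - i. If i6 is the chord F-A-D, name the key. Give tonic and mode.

D minor

The chord Dm/F is a minor triad rooted on D; its label is i6.
If D is scale degree 1 and the mode makes that degree carry a minor triad, the tonic is D and the mode is minor.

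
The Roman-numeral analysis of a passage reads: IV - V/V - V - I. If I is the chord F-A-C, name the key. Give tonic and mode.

F major

I is given as F-A-C — a major triad with root F.
If F is scale degree 1 and the mode makes that degree carry a major triad, the tonic is F and the mode is major.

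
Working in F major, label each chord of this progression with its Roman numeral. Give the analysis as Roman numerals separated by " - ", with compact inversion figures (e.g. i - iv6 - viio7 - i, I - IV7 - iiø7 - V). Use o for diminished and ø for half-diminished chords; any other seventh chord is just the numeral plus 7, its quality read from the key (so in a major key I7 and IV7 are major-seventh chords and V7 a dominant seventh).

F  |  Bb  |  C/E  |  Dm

F: major triad on F = scale degree 1 → I.
Bb: major triad on Bb = scale degree 4 → IV.
C/E: root C is the dominant; major triad there is V6.
Dm: root D is the submediant; minor triad there is vi.

I - IV - V6 - vi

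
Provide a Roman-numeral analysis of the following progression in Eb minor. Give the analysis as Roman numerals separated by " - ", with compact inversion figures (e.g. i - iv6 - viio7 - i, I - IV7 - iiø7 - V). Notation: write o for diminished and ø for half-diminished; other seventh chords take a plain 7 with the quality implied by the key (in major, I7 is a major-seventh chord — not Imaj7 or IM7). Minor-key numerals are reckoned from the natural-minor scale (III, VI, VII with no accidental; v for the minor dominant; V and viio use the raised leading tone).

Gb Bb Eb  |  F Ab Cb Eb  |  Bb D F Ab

i6 - iiø7 - V7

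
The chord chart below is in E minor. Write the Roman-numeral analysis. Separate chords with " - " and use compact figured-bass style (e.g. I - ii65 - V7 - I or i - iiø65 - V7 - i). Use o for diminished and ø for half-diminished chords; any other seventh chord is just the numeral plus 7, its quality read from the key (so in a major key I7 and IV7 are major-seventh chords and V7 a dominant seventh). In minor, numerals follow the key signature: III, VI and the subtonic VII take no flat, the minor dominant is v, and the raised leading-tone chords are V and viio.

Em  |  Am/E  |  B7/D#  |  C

Em: root E is the tonic; minor triad there is i.
Am/E: minor triad on A = scale degree 4 → iv64.
B7/D#: dominant seventh chord on B = scale degree 5 → V65.
C has root C, degree 6 in E minor, so VI.

i - iv64 - V65 - VI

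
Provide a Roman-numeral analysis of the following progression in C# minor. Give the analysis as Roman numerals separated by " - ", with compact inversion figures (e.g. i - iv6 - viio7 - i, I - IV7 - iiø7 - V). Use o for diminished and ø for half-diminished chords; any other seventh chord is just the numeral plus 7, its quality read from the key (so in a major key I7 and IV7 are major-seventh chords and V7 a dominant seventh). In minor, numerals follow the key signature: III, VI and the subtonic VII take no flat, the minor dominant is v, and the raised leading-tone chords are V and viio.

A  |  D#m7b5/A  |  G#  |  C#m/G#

VI - iiø43 - V - i64

A: major triad on A = scale degree 6 → VI.
D#m7b5/A has root D#, degree 2 in C# minor, so iiø43.
G#: major triad on G# = scale degree 5 → V.
C#m/G# has root C#, degree 1 in C# minor, so i64.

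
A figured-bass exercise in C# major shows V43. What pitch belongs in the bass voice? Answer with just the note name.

V in C# major has root G#; the chord is G#-B#-D#-F#.
The figure 43 means second inversion — the fifth is in the bass.

D#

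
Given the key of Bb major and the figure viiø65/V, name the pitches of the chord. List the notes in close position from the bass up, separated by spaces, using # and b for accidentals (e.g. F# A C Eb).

viiø65/V is a secondary leading-tone chord. The target V is F in Bb major; the applied chord is rooted a semitone below, on E.
Building a half-diminished seventh chord on E gives E-G-Bb-D.
With the 65 figure the chord is in first inversion; from the bass G upward in close position it reads G-Bb-D-E.

G Bb D E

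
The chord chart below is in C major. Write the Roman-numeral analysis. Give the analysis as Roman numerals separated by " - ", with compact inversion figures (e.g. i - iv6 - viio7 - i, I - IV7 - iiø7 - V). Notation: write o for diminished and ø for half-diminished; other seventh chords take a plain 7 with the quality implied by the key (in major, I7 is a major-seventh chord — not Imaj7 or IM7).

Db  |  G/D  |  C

bII - V64 - I

Db: Db with this quality isn't in the key; a major triad on b2 is the Neapolitan chord, bII.
G/D: major triad on G = scale degree 5 → V64.
C: root C is the tonic; major triad there is I.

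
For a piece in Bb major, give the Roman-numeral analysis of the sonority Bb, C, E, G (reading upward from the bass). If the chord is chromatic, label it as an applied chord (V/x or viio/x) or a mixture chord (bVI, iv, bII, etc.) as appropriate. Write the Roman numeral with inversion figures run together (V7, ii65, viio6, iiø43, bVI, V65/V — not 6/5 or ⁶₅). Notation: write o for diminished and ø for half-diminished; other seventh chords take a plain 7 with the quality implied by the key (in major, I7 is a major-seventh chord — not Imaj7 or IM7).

V42/V

The pitches C-E-G-Bb form a dominant seventh chord rooted on C.
C is not a diatonic chord root with this quality in Bb major, but it lies a perfect fifth above F (V), so the chord functions as an applied dominant of V.
With Bb in the bass the chord is in third inversion, so the figured bass is 42.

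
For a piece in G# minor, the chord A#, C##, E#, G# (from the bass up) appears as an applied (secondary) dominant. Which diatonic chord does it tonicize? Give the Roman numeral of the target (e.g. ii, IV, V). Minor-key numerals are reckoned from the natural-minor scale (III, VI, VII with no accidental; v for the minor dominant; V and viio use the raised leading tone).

The chord is a dominant seventh chord on A#.
A dominant resolves down a perfect fifth: A# → D#. In G# minor, D# is scale degree 5, i.e. V.

V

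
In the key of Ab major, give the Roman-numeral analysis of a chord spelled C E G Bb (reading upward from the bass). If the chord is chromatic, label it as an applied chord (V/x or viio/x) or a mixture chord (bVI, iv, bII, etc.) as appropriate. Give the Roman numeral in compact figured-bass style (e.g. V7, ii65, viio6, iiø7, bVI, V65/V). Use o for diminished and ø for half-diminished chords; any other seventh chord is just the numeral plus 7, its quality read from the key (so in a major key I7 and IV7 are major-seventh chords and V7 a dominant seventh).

V7/vi

The pitches C-E-G-Bb form a dominant seventh chord rooted on C.
C is not a diatonic chord root with this quality in Ab major, but it lies a perfect fifth above F (vi), so the chord functions as an applied dominant of vi.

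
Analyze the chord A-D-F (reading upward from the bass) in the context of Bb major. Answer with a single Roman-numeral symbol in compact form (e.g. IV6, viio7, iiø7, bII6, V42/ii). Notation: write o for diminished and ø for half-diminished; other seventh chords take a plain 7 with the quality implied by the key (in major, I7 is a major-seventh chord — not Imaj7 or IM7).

Stacked in thirds the chord is D-F-A: a minor triad on D.
D is scale degree 3 in Bb major, and a minor triad on that degree is written iii.
With A in the bass the chord is in second inversion, so the figured bass is 64.

iii64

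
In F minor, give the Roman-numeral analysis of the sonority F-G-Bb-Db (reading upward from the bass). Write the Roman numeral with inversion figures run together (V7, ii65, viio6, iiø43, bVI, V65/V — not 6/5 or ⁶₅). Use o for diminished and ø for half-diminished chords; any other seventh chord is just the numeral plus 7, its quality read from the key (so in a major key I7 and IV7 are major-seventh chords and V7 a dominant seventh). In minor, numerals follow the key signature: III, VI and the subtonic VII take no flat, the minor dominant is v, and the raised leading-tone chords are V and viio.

iiø42

The pitches G-Bb-Db-F form a half-diminished seventh chord rooted on G.
G is scale degree 2 in F minor, and a half-diminished seventh chord on that degree is written iiø7.
With F in the bass the chord is in third inversion, so the figured bass is 42.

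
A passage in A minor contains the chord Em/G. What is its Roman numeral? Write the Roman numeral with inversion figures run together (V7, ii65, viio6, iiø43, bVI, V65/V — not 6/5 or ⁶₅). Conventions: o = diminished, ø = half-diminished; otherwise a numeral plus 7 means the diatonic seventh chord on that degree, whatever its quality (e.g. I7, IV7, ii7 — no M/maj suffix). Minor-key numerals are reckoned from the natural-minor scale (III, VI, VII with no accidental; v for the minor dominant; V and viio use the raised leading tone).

v6

The pitches E-G-B form a minor triad rooted on E.
In A minor, E is the dominant; the diatonic minor triad there is v.
With G in the bass the chord is in first inversion, so the figured bass is 6.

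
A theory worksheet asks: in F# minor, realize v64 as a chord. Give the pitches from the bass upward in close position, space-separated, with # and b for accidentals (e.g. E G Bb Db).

The numeral's case and figure indicate a minor triad. In F# minor its root, the fifth degree, is C#.
That chord is spelled C#-E-G#.
With the 64 figure the chord is in second inversion; from the bass G# upward in close position it reads G#-C#-E.

G# C# E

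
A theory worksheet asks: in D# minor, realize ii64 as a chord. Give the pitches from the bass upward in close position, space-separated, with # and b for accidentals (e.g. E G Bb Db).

ii64 is the minor supertonic, borrowed from the parallel major (the Dorian ii). In D# minor that root is E#.
So the chord is E#-G#-B#, a minor triad.
With the 64 figure the chord is in second inversion; from the bass B# upward in close position it reads B#-E#-G#.

B# E# G#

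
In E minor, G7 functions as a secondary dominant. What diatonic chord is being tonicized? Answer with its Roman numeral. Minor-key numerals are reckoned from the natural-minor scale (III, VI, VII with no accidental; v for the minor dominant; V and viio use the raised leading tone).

VI

The chord is a dominant seventh chord on G.
A dominant resolves down a perfect fifth: G → C. In E minor, C is scale degree 6, i.e. VI.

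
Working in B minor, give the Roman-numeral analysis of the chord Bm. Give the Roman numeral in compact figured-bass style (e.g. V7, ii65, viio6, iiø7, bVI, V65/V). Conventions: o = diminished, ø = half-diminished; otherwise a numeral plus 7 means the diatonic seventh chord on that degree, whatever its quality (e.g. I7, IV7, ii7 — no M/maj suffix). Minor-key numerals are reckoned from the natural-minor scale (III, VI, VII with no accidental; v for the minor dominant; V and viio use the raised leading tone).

The pitches B-D-F# form a minor triad rooted on B.
B is scale degree 1 in B minor, and a minor triad on that degree is written i.

i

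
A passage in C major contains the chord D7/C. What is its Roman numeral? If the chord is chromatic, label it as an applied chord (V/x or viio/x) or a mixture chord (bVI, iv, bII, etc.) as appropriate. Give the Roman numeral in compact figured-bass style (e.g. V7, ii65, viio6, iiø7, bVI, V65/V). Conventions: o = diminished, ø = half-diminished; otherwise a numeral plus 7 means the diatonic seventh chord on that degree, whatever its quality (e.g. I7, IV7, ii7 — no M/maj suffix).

V42/V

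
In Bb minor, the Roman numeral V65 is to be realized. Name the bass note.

A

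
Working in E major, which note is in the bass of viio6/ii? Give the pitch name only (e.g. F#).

G#

The applied chord viio6/ii is rooted on E#: E#-G#-B.
The figure 6 means first inversion — the third is in the bass.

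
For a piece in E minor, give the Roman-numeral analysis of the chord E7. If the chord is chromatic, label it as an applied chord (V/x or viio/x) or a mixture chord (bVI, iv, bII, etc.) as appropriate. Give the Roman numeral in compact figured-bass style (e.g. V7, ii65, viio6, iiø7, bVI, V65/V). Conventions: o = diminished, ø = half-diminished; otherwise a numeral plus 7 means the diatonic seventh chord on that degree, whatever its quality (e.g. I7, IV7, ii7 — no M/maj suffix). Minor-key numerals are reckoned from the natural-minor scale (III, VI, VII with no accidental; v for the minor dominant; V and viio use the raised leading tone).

Stacked in thirds the chord is E-G#-B-D: a dominant seventh chord on E.
E is not a diatonic chord root with this quality in E minor, but it lies a perfect fifth above A (iv), so the chord functions as an applied dominant of iv.

V7/iv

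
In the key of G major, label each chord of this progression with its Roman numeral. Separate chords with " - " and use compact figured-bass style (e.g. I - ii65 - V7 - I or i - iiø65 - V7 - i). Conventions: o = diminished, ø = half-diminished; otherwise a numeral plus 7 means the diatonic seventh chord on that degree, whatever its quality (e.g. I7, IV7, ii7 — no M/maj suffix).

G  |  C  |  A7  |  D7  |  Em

I - IV - V7/V - V7 - vi

G: major triad on G = scale degree 1 → I.
C: major triad on C = scale degree 4 → IV.
A7: chromatic; A is V of V, so V7/V.
D7 has root D, degree 5 in G major, so V7.
Em: root E is the submediant; minor triad there is vi.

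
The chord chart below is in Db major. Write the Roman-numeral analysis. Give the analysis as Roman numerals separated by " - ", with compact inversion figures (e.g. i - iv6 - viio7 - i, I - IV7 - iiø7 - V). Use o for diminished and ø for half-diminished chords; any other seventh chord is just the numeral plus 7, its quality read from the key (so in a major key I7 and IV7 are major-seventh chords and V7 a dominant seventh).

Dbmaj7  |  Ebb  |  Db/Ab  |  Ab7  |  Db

I7 - bII - I64 - V7 - I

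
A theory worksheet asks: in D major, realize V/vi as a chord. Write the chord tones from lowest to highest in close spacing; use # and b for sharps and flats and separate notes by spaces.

F# A# C#

The slash means an applied dominant: we want the dominant of vi. In D major, vi is B minor, and its dominant is built on F#.
Building a major triad on F# gives F#-A#-C#.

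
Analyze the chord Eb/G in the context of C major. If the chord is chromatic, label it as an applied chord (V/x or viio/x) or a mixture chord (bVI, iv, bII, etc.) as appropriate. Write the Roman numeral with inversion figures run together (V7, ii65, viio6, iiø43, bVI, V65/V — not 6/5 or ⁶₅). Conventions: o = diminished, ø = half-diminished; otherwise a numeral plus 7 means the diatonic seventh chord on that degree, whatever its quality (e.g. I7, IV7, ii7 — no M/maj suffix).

bIII6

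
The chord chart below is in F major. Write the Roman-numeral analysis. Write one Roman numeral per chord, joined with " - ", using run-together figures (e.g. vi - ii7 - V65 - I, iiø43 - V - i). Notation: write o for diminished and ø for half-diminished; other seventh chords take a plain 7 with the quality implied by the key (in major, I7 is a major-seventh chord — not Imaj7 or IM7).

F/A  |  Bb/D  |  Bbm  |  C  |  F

I6 - IV6 - iv - V - I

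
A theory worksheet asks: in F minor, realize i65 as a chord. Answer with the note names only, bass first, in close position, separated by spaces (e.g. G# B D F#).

The numeral's case and figure indicate a minor seventh chord. In F minor its root, the tonic, is F.
That chord is spelled F-Ab-C-Eb.
The figured bass 65 indicates first inversion, placing the third (Ab) in the bass: Ab-C-Eb-F.

Ab C Eb F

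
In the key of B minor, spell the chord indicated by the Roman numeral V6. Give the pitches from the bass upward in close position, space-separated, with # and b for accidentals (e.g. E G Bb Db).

In B minor, scale degree 5 is F#. The dominant is major (leading tone raised), so V is a major triad.
Stacking thirds from F# gives F#-A#-C#.
The figured bass 6 indicates first inversion, placing the third (A#) in the bass: A#-C#-F#.

A# C# F#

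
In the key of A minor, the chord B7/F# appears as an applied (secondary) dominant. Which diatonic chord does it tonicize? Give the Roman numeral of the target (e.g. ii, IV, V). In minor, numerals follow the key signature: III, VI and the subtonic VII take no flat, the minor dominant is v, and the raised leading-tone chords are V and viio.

V

The chord is a dominant seventh chord on B.
A dominant resolves down a perfect fifth: B → E. In A minor, E is scale degree 5, i.e. V.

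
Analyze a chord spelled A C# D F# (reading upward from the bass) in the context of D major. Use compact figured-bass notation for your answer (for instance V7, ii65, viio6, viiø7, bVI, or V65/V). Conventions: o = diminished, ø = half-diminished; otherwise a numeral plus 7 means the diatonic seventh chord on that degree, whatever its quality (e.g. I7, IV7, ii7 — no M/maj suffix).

I43

Stacked in thirds the chord is D-F#-A-C#: a major seventh chord on D.
D is scale degree 1 in D major, and a major seventh chord on that degree is written I7.
With A in the bass the chord is in second inversion, so the figured bass is 43.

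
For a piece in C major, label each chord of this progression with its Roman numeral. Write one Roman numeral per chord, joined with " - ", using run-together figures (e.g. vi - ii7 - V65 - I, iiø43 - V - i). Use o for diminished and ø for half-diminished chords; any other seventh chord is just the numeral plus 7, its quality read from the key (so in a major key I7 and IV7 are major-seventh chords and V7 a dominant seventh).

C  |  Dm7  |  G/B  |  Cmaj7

C: major triad on C = scale degree 1 → I.
Dm7 has root D, degree 2 in C major, so ii7.
G/B: root G is the dominant; major triad there is V6.
Cmaj7: root C is the tonic; major seventh chord there is I7.

I - ii7 - V6 - I7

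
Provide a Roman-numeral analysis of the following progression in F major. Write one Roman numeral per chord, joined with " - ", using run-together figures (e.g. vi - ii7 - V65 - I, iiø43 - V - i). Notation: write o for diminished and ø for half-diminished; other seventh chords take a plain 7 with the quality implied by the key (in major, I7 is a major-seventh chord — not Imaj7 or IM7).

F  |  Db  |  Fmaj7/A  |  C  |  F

F: root F is the tonic; major triad there is I.
Db is non-diatonic — bVI, a mixture chord from F minor.
Fmaj7/A: major seventh chord on F = scale degree 1 → I65.
C has root C, degree 5 in F major, so V.
F has root F, degree 1 in F major, so I.

I - bVI - I65 - V - I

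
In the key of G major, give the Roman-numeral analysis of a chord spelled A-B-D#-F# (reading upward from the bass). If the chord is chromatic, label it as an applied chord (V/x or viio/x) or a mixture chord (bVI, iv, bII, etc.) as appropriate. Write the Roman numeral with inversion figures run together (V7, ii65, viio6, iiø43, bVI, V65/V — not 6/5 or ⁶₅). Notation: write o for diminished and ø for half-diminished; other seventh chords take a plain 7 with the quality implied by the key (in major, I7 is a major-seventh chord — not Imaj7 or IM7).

V42/vi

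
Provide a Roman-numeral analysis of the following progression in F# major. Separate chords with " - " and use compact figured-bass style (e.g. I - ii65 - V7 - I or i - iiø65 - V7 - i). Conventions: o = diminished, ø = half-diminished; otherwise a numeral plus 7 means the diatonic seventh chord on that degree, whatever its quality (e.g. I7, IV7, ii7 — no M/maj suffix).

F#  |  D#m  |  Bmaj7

F#: major triad on F# = scale degree 1 → I.
D#m has root D#, degree 6 in F# major, so vi.
Bmaj7 has root B, degree 4 in F# major, so IV7.

I - vi - IV7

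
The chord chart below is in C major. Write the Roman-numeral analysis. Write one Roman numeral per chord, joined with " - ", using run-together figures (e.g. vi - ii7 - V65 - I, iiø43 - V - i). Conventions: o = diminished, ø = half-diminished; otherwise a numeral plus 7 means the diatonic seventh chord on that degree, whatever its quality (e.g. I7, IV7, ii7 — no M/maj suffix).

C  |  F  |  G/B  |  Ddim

C: major triad on C = scale degree 1 → I.
F has root F, degree 4 in C major, so IV.
G/B: major triad on G = scale degree 5 → V6.
Ddim: D with this quality isn't in the key; it's iio, borrowed from the parallel minor.

I - IV - V6 - iio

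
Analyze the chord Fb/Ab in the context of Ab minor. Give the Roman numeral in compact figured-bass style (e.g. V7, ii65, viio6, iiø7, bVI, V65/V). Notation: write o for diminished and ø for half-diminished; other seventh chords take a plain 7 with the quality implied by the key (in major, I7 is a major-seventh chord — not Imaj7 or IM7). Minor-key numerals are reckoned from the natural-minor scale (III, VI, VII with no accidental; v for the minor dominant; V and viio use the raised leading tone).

VI6

The pitches Fb-Ab-Cb form a major triad rooted on Fb.
Fb is scale degree 6 in Ab minor, and a major triad on that degree is written VI.
With Ab in the bass the chord is in first inversion, so the figured bass is 6.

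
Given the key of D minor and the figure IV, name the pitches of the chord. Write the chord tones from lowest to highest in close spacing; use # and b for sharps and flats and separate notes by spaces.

G B D

IV is the major subdominant, borrowed from the parallel major. In D minor that root is G.
So the chord is G-B-D.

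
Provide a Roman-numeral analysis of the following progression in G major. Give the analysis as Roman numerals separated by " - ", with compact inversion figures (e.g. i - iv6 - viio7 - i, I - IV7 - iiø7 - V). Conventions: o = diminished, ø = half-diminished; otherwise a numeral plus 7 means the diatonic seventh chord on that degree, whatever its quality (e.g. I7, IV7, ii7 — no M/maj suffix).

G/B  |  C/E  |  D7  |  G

I6 - IV6 - V7 - I

G/B: major triad on G = scale degree 1 → I6.
C/E: root C is the subdominant; major triad there is IV6.
D7 has root D, degree 5 in G major, so V7.
G: root G is the tonic; major triad there is I.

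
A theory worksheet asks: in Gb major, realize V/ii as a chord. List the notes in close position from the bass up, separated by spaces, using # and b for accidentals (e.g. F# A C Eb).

Eb G Bb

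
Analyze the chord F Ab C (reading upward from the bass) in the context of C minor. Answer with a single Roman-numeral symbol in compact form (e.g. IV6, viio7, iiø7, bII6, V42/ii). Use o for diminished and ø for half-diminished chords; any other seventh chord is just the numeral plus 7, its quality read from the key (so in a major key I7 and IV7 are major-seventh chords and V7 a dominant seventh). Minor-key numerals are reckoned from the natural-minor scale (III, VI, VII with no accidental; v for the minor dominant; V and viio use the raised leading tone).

iv

The pitches F-Ab-C form a minor triad rooted on F.
F is scale degree 4 in C minor, and a minor triad on that degree is written iv.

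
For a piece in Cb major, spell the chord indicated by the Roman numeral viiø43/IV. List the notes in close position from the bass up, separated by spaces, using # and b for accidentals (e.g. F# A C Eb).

The slash marks an applied leading-tone chord: viio of IV. In Cb major, IV is Fb, so the leading tone to it is Eb, a half step below.
Building a half-diminished seventh chord on Eb gives Eb-Gb-Bbb-Db.
The figured bass 43 indicates second inversion, placing the fifth (Bbb) in the bass: Bbb-Db-Eb-Gb.

Bbb Db Eb Gb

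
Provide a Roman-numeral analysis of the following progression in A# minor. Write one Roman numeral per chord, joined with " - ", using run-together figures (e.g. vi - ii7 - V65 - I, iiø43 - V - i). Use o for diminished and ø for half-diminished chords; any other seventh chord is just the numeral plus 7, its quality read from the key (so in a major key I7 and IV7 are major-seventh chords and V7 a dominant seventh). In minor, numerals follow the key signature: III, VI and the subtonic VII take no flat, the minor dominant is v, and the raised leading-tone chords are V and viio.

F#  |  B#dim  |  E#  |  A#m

F#: root F# is the submediant; major triad there is VI.
B#dim: diminished triad on B# = scale degree 2 → iio.
E#: major triad on E# = scale degree 5 → V.
A#m: root A# is the tonic; minor triad there is i.

VI - iio - V - i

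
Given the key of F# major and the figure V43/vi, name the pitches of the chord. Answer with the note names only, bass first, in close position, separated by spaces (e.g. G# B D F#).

The slash means an applied dominant: we want the dominant of vi. In F# major, vi is D# minor, and its dominant is built on A#.
Building a dominant seventh chord on A# gives A#-C##-E#-G#.
With the 43 figure the chord is in second inversion; from the bass E# upward in close position it reads E#-G#-A#-C##.

E# G# A# C##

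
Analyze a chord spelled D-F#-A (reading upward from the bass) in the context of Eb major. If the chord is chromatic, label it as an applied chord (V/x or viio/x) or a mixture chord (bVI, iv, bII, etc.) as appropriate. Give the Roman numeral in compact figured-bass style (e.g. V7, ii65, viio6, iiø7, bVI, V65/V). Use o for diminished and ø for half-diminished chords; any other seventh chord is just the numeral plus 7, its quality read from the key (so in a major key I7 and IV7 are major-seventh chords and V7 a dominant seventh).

The pitches D-F#-A form a major triad rooted on D.
D is not a diatonic chord root with this quality in Eb major, but it lies a perfect fifth above G (iii), so the chord functions as an applied dominant of iii.

V/iii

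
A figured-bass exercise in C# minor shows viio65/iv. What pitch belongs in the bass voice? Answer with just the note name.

The applied chord viio65/iv is rooted on E#: E#-G#-B-D.
The figure 65 means first inversion — the third is in the bass.

G#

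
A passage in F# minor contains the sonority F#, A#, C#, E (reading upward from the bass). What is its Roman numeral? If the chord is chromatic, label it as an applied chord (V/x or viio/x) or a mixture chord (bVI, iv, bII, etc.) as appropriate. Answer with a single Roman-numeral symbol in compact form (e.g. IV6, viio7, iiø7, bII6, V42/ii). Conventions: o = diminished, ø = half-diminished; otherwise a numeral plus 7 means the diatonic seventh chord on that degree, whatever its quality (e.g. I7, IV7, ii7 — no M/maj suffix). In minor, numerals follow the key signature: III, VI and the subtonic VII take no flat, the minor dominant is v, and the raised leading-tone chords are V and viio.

V7/iv

The pitches F#-A#-C#-E form a dominant seventh chord rooted on F#.
F# is not a diatonic chord root with this quality in F# minor, but it lies a perfect fifth above B (iv), so the chord functions as an applied dominant of iv.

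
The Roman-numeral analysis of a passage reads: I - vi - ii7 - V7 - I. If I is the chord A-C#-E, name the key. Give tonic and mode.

The anchor chord is a major triad on A, labeled I.
If A is scale degree 1 and the mode makes that degree carry a major triad, the tonic is A and the mode is major.

A major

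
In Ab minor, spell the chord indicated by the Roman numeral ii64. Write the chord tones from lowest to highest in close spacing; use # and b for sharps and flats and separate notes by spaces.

Scale degree 2 in Ab minor is Bb; here the chord built on it is altered to a minor triad. ii64 is the minor supertonic, borrowed from the parallel major (the Dorian ii).
So the chord is Bb-Db-F, a minor triad.
The figured bass 64 indicates second inversion, placing the fifth (F) in the bass: F-Bb-Db.

F Bb Db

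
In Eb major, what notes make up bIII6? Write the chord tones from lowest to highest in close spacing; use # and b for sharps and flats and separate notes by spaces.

Bb Db Gb

bIII6 is a major triad on the lowered third degree, borrowed from the parallel minor. In Eb major that root is Gb.
So the chord is Gb-Bb-Db, a major triad.
With the 6 figure the chord is in first inversion; from the bass Bb upward in close position it reads Bb-Db-Gb.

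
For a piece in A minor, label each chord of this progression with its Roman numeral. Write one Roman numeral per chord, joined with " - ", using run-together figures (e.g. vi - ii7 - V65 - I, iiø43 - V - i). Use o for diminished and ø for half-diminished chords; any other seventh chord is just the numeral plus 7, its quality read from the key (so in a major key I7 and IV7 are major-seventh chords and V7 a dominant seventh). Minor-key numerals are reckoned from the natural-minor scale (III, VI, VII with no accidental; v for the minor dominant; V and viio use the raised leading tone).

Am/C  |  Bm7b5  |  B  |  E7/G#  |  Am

i6 - iiø7 - V/V - V65 - i

Am/C has root A, degree 1 in A minor, so i6.
Bm7b5: root B is the supertonic; half-diminished seventh chord there is iiø7.
B is the secondary dominant of V (major triad on B): V/V.
E7/G#: root E is the dominant; dominant seventh chord there is V65.
Am has root A, degree 1 in A minor, so i.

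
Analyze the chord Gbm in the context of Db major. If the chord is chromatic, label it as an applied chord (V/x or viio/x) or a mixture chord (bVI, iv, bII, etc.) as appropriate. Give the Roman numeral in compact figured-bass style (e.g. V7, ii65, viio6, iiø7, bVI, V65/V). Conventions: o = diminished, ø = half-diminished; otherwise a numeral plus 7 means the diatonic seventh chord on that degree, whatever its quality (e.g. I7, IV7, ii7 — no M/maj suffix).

The pitches Gb-Bbb-Db form a minor triad rooted on Gb.
Gb is the fourth degree of Db major. This is the minor subdominant, borrowed from the parallel minor.

iv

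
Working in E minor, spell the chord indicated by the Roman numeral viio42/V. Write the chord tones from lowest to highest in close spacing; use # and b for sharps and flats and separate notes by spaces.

G A# C# E

The slash marks an applied leading-tone chord: viio of V. In E minor, V is B, so the leading tone to it is A#, a half step below.
Building a fully diminished seventh chord on A# gives A#-C#-E-G.
The figured bass 42 indicates third inversion, placing the seventh (G) in the bass: G-A#-C#-E.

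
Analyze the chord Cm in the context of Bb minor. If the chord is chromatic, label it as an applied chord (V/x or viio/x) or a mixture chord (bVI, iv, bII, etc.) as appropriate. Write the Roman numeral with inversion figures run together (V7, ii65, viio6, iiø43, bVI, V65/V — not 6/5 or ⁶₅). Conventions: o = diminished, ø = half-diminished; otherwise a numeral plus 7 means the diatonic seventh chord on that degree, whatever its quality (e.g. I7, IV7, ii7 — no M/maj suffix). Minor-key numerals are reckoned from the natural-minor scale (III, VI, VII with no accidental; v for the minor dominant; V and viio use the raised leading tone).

The pitches C-Eb-G form a minor triad rooted on C.
C is the second degree of Bb minor. This is the minor supertonic, borrowed from the parallel major (the Dorian ii).

ii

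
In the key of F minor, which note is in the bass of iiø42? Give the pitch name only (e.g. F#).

iiø in F minor has root G; the chord is G-Bb-Db-F.
The figure 42 means third inversion — the seventh is in the bass.

F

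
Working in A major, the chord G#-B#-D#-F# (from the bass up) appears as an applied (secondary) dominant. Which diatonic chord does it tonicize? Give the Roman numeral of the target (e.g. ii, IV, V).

The chord is a dominant seventh chord on G#.
A dominant resolves down a perfect fifth: G# → C#. In A major, C# is scale degree 3, i.e. iii.

iii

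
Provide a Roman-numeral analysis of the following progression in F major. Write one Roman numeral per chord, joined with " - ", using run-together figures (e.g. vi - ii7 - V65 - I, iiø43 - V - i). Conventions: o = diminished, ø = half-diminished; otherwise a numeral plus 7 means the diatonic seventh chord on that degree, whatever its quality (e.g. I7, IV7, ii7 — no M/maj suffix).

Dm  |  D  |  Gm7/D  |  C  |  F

vi - V/ii - ii43 - V - I

Dm has root D, degree 6 in F major, so vi.
D is the secondary dominant of ii (major triad on D): V/ii.
Gm7/D: root G is the supertonic; minor seventh chord there is ii43.
C: major triad on C = scale degree 5 → V.
F: major triad on F = scale degree 1 → I.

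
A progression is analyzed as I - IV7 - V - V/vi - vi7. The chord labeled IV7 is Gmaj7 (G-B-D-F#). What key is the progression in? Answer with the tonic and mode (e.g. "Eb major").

IV7 is given as G-B-D-F# — a major seventh chord with root G.
If G is scale degree 4 and the mode makes that degree carry a major seventh chord, the tonic is D and the mode is major.

D major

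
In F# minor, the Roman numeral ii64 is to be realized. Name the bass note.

ii in F# minor has root G#; the chord is G#-B-D#.
The figure 64 means second inversion — the fifth is in the bass.

D#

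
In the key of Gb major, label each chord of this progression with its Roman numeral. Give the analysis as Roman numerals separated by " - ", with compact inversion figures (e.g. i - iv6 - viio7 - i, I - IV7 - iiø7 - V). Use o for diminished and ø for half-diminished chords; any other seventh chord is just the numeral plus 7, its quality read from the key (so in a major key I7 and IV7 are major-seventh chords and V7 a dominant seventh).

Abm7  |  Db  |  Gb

Abm7: root Ab is the supertonic; minor seventh chord there is ii7.
Db: root Db is the dominant; major triad there is V.
Gb: major triad on Gb = scale degree 1 → I.

ii7 - V - I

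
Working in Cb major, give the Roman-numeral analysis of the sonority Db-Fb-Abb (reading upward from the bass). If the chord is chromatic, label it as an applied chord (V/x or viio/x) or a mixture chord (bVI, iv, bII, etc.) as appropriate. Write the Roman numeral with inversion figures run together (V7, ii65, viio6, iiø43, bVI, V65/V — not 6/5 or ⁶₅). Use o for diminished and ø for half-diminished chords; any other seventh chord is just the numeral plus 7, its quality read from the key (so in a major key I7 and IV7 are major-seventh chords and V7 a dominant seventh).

The pitches Db-Fb-Abb form a diminished triad rooted on Db.
Db is the second degree of Cb major. This is the diminished supertonic triad, borrowed from the parallel minor.

iio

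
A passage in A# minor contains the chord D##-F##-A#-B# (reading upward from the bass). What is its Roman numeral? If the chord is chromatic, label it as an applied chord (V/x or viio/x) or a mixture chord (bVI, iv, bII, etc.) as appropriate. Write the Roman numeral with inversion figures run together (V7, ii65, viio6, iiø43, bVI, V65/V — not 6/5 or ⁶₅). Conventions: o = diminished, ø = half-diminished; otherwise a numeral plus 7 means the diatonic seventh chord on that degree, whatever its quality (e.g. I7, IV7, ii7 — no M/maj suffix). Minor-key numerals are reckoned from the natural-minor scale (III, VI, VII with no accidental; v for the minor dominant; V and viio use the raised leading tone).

V65/V

The pitches B#-D##-F##-A# form a dominant seventh chord rooted on B#.
B# is not a diatonic chord root with this quality in A# minor, but it lies a perfect fifth above E# (V), so the chord functions as an applied dominant of V.
With D## in the bass the chord is in first inversion, so the figured bass is 65.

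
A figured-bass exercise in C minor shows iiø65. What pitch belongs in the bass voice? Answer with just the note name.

iiø in C minor has root D; the chord is D-F-Ab-C.
The figure 65 means first inversion — the third is in the bass.

F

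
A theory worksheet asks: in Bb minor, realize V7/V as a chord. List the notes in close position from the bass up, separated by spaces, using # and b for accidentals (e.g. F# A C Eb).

C E G Bb

V7/V is a secondary dominant — the dominant seventh of V. V in Bb minor is F, so the applied chord's root is C, a perfect fifth above.
Building a dominant seventh chord on C gives C-E-G-Bb.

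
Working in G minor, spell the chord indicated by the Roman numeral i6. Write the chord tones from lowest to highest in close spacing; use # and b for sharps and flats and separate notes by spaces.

Bb D G

The numeral's case and figure indicate a minor triad. In G minor its root, the first degree, is G.
That chord is spelled G-Bb-D.
The figured bass 6 indicates first inversion, placing the third (Bb) in the bass: Bb-D-G.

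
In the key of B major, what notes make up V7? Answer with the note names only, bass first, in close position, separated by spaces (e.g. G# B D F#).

F# A# C# E

The numeral's case and figure indicate a dominant seventh chord. In B major its root, scale degree 5, is F#.
That chord is spelled F#-A#-C#-E.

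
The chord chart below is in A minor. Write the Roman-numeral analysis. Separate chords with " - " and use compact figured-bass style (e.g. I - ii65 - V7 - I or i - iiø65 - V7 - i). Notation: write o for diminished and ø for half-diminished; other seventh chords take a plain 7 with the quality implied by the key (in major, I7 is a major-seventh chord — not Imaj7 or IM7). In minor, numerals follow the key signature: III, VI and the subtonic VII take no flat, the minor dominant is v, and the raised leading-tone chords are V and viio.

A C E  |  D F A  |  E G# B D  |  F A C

A-C-E: minor triad on A = scale degree 1 → i.
D-F-A: root D is the subdominant; minor triad there is iv.
E-G#-B-D has root E, degree 5 in A minor, so V7.
F-A-C: major triad on F = scale degree 6 → VI.

i - iv - V7 - VI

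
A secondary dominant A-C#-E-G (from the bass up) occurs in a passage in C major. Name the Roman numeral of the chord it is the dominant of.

ii

The chord is a dominant seventh chord on A.
A dominant resolves down a perfect fifth: A → D. In C major, D is scale degree 2, i.e. ii.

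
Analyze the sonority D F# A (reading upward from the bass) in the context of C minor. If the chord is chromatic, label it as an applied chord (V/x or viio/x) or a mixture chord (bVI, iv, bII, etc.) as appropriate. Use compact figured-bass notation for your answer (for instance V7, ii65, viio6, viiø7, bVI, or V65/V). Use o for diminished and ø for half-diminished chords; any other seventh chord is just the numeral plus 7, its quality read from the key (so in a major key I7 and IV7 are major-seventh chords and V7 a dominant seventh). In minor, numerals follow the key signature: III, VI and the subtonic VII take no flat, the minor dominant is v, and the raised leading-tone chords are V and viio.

V/V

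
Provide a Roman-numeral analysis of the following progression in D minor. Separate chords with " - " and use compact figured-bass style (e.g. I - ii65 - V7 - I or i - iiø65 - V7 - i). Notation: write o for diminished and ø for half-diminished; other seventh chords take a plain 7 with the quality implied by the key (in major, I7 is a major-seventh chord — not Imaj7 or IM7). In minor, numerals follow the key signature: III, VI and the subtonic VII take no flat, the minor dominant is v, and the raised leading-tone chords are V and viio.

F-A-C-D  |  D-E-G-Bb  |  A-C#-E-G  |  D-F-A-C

F-A-C-D: root D is the tonic; minor seventh chord there is i65.
D-E-G-Bb has root E, degree 2 in D minor, so iiø42.
A-C#-E-G has root A, degree 5 in D minor, so V7.
D-F-A-C: root D is the tonic; minor seventh chord there is i7.

i65 - iiø42 - V7 - i7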